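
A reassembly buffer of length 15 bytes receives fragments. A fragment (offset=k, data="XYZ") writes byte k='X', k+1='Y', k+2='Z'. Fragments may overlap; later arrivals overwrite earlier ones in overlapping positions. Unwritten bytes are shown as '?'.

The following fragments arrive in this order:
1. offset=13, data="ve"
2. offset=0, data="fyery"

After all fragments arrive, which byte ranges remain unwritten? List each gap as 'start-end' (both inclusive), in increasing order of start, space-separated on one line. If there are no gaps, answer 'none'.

Answer: 5-12

Derivation:
Fragment 1: offset=13 len=2
Fragment 2: offset=0 len=5
Gaps: 5-12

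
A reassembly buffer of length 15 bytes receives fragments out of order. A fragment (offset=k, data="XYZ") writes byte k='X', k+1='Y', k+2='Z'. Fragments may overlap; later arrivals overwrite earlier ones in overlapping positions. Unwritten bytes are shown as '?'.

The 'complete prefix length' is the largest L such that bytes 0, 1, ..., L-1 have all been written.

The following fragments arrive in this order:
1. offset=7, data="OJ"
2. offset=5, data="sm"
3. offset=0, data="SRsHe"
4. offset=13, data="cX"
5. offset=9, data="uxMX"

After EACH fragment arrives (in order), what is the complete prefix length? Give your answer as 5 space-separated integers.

Fragment 1: offset=7 data="OJ" -> buffer=???????OJ?????? -> prefix_len=0
Fragment 2: offset=5 data="sm" -> buffer=?????smOJ?????? -> prefix_len=0
Fragment 3: offset=0 data="SRsHe" -> buffer=SRsHesmOJ?????? -> prefix_len=9
Fragment 4: offset=13 data="cX" -> buffer=SRsHesmOJ????cX -> prefix_len=9
Fragment 5: offset=9 data="uxMX" -> buffer=SRsHesmOJuxMXcX -> prefix_len=15

Answer: 0 0 9 9 15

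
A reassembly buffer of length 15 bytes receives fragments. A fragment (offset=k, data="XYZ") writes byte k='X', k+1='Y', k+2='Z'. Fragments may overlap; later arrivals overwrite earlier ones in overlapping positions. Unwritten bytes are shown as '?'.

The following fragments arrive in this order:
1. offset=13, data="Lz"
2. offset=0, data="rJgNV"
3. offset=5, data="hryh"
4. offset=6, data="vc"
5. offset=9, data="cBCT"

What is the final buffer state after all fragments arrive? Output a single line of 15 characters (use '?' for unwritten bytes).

Fragment 1: offset=13 data="Lz" -> buffer=?????????????Lz
Fragment 2: offset=0 data="rJgNV" -> buffer=rJgNV????????Lz
Fragment 3: offset=5 data="hryh" -> buffer=rJgNVhryh????Lz
Fragment 4: offset=6 data="vc" -> buffer=rJgNVhvch????Lz
Fragment 5: offset=9 data="cBCT" -> buffer=rJgNVhvchcBCTLz

Answer: rJgNVhvchcBCTLz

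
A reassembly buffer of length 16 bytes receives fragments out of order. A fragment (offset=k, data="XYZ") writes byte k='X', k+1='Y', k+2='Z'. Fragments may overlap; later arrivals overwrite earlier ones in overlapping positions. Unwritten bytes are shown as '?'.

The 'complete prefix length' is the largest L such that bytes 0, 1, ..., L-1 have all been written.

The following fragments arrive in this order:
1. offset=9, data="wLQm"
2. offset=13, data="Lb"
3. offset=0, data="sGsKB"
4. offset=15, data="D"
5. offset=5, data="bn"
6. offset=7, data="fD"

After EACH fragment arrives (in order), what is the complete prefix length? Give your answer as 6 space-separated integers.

Answer: 0 0 5 5 7 16

Derivation:
Fragment 1: offset=9 data="wLQm" -> buffer=?????????wLQm??? -> prefix_len=0
Fragment 2: offset=13 data="Lb" -> buffer=?????????wLQmLb? -> prefix_len=0
Fragment 3: offset=0 data="sGsKB" -> buffer=sGsKB????wLQmLb? -> prefix_len=5
Fragment 4: offset=15 data="D" -> buffer=sGsKB????wLQmLbD -> prefix_len=5
Fragment 5: offset=5 data="bn" -> buffer=sGsKBbn??wLQmLbD -> prefix_len=7
Fragment 6: offset=7 data="fD" -> buffer=sGsKBbnfDwLQmLbD -> prefix_len=16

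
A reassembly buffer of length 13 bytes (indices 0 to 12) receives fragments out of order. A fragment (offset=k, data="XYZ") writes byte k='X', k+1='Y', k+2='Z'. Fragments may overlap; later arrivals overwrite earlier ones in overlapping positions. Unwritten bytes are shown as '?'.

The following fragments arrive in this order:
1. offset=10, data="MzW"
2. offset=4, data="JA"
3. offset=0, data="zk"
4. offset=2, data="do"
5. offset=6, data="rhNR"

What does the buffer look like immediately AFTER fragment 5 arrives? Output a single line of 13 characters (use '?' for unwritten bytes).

Answer: zkdoJArhNRMzW

Derivation:
Fragment 1: offset=10 data="MzW" -> buffer=??????????MzW
Fragment 2: offset=4 data="JA" -> buffer=????JA????MzW
Fragment 3: offset=0 data="zk" -> buffer=zk??JA????MzW
Fragment 4: offset=2 data="do" -> buffer=zkdoJA????MzW
Fragment 5: offset=6 data="rhNR" -> buffer=zkdoJArhNRMzW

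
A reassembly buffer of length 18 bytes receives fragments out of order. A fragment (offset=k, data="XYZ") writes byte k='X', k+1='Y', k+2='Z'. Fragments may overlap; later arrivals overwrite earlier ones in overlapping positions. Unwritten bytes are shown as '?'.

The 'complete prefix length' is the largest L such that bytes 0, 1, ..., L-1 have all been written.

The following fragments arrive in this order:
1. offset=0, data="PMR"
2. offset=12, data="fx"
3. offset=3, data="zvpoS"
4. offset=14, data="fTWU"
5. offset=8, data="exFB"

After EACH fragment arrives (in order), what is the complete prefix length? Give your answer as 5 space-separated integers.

Answer: 3 3 8 8 18

Derivation:
Fragment 1: offset=0 data="PMR" -> buffer=PMR??????????????? -> prefix_len=3
Fragment 2: offset=12 data="fx" -> buffer=PMR?????????fx???? -> prefix_len=3
Fragment 3: offset=3 data="zvpoS" -> buffer=PMRzvpoS????fx???? -> prefix_len=8
Fragment 4: offset=14 data="fTWU" -> buffer=PMRzvpoS????fxfTWU -> prefix_len=8
Fragment 5: offset=8 data="exFB" -> buffer=PMRzvpoSexFBfxfTWU -> prefix_len=18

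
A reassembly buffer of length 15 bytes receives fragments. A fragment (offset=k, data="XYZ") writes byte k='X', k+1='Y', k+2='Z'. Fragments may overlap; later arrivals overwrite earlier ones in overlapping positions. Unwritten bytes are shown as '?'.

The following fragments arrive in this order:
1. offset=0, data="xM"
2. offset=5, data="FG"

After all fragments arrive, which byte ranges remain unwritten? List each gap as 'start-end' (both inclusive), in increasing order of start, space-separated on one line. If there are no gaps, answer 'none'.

Answer: 2-4 7-14

Derivation:
Fragment 1: offset=0 len=2
Fragment 2: offset=5 len=2
Gaps: 2-4 7-14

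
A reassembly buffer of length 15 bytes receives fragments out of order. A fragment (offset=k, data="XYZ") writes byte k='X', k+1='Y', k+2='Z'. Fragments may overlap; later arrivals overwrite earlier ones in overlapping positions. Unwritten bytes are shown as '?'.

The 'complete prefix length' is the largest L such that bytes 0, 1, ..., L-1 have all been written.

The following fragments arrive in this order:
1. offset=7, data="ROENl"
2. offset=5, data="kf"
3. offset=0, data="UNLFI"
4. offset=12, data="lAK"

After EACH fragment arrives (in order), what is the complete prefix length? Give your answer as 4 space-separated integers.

Answer: 0 0 12 15

Derivation:
Fragment 1: offset=7 data="ROENl" -> buffer=???????ROENl??? -> prefix_len=0
Fragment 2: offset=5 data="kf" -> buffer=?????kfROENl??? -> prefix_len=0
Fragment 3: offset=0 data="UNLFI" -> buffer=UNLFIkfROENl??? -> prefix_len=12
Fragment 4: offset=12 data="lAK" -> buffer=UNLFIkfROENllAK -> prefix_len=15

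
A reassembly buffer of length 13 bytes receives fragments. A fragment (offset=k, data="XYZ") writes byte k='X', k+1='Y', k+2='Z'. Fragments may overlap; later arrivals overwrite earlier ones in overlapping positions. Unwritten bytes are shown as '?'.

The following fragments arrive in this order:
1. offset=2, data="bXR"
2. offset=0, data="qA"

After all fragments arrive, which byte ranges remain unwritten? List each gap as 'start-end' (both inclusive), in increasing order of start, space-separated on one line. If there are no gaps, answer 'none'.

Fragment 1: offset=2 len=3
Fragment 2: offset=0 len=2
Gaps: 5-12

Answer: 5-12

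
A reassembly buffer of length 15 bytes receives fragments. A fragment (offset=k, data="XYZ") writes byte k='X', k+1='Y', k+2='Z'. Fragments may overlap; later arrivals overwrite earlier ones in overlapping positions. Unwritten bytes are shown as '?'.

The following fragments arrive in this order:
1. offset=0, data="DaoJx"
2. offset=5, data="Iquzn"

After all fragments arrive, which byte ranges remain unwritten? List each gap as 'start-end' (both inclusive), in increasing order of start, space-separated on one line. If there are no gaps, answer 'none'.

Fragment 1: offset=0 len=5
Fragment 2: offset=5 len=5
Gaps: 10-14

Answer: 10-14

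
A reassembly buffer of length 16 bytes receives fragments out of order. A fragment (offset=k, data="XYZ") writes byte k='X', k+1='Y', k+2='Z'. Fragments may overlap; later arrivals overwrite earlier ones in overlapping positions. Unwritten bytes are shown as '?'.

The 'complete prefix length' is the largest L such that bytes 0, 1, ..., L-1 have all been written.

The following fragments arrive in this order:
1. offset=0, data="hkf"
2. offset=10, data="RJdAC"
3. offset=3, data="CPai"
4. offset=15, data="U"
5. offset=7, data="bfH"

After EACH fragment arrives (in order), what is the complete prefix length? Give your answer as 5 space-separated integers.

Fragment 1: offset=0 data="hkf" -> buffer=hkf????????????? -> prefix_len=3
Fragment 2: offset=10 data="RJdAC" -> buffer=hkf???????RJdAC? -> prefix_len=3
Fragment 3: offset=3 data="CPai" -> buffer=hkfCPai???RJdAC? -> prefix_len=7
Fragment 4: offset=15 data="U" -> buffer=hkfCPai???RJdACU -> prefix_len=7
Fragment 5: offset=7 data="bfH" -> buffer=hkfCPaibfHRJdACU -> prefix_len=16

Answer: 3 3 7 7 16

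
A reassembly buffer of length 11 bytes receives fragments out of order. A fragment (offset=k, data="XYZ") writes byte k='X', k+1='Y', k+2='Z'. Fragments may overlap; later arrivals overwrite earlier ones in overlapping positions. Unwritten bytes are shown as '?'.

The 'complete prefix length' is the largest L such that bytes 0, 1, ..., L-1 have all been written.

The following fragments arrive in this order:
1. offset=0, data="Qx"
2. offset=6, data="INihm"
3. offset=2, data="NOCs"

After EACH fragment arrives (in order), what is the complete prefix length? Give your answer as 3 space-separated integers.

Fragment 1: offset=0 data="Qx" -> buffer=Qx????????? -> prefix_len=2
Fragment 2: offset=6 data="INihm" -> buffer=Qx????INihm -> prefix_len=2
Fragment 3: offset=2 data="NOCs" -> buffer=QxNOCsINihm -> prefix_len=11

Answer: 2 2 11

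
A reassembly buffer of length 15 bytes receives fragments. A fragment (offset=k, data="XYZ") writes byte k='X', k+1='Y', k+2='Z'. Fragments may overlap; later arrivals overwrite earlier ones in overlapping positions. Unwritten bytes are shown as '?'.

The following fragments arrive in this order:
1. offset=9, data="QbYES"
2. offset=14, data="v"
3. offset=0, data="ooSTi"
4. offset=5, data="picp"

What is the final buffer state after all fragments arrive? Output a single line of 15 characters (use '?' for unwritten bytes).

Fragment 1: offset=9 data="QbYES" -> buffer=?????????QbYES?
Fragment 2: offset=14 data="v" -> buffer=?????????QbYESv
Fragment 3: offset=0 data="ooSTi" -> buffer=ooSTi????QbYESv
Fragment 4: offset=5 data="picp" -> buffer=ooSTipicpQbYESv

Answer: ooSTipicpQbYESv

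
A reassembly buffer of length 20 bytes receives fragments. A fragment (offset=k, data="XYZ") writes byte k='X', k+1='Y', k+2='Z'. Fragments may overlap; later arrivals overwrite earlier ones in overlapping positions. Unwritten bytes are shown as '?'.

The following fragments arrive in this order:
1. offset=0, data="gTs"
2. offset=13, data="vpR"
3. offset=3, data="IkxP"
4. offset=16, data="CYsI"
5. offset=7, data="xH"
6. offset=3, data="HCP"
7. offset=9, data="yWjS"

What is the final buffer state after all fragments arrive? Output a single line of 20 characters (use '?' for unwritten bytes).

Answer: gTsHCPPxHyWjSvpRCYsI

Derivation:
Fragment 1: offset=0 data="gTs" -> buffer=gTs?????????????????
Fragment 2: offset=13 data="vpR" -> buffer=gTs??????????vpR????
Fragment 3: offset=3 data="IkxP" -> buffer=gTsIkxP??????vpR????
Fragment 4: offset=16 data="CYsI" -> buffer=gTsIkxP??????vpRCYsI
Fragment 5: offset=7 data="xH" -> buffer=gTsIkxPxH????vpRCYsI
Fragment 6: offset=3 data="HCP" -> buffer=gTsHCPPxH????vpRCYsI
Fragment 7: offset=9 data="yWjS" -> buffer=gTsHCPPxHyWjSvpRCYsI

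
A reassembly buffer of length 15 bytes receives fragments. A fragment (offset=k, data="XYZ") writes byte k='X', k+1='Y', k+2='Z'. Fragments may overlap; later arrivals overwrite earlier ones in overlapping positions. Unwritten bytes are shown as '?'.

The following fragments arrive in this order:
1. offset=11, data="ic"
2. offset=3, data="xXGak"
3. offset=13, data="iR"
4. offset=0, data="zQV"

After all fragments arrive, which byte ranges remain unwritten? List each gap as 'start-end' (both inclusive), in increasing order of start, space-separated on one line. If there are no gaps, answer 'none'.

Answer: 8-10

Derivation:
Fragment 1: offset=11 len=2
Fragment 2: offset=3 len=5
Fragment 3: offset=13 len=2
Fragment 4: offset=0 len=3
Gaps: 8-10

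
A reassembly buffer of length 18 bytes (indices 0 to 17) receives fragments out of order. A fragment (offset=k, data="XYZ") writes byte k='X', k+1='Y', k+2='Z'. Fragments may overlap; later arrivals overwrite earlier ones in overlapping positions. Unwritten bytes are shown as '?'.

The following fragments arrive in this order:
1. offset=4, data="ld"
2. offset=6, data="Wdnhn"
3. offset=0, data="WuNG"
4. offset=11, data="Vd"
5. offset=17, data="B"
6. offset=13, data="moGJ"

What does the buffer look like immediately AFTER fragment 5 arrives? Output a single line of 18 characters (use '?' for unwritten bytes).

Fragment 1: offset=4 data="ld" -> buffer=????ld????????????
Fragment 2: offset=6 data="Wdnhn" -> buffer=????ldWdnhn???????
Fragment 3: offset=0 data="WuNG" -> buffer=WuNGldWdnhn???????
Fragment 4: offset=11 data="Vd" -> buffer=WuNGldWdnhnVd?????
Fragment 5: offset=17 data="B" -> buffer=WuNGldWdnhnVd????B

Answer: WuNGldWdnhnVd????B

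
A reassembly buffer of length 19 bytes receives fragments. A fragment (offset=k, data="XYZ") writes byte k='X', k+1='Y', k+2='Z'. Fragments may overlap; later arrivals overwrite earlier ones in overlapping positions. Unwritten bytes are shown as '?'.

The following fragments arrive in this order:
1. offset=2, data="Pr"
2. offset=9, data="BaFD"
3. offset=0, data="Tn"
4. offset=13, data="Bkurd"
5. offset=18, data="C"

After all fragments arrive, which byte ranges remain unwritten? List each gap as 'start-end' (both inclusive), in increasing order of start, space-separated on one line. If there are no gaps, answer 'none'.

Answer: 4-8

Derivation:
Fragment 1: offset=2 len=2
Fragment 2: offset=9 len=4
Fragment 3: offset=0 len=2
Fragment 4: offset=13 len=5
Fragment 5: offset=18 len=1
Gaps: 4-8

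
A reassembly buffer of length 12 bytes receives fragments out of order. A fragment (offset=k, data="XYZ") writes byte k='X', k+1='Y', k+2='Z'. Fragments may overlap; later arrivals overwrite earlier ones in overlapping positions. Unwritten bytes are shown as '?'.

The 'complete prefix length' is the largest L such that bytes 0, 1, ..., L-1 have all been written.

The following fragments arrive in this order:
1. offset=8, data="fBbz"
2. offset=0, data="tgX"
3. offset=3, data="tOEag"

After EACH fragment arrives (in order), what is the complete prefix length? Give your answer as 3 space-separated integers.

Answer: 0 3 12

Derivation:
Fragment 1: offset=8 data="fBbz" -> buffer=????????fBbz -> prefix_len=0
Fragment 2: offset=0 data="tgX" -> buffer=tgX?????fBbz -> prefix_len=3
Fragment 3: offset=3 data="tOEag" -> buffer=tgXtOEagfBbz -> prefix_len=12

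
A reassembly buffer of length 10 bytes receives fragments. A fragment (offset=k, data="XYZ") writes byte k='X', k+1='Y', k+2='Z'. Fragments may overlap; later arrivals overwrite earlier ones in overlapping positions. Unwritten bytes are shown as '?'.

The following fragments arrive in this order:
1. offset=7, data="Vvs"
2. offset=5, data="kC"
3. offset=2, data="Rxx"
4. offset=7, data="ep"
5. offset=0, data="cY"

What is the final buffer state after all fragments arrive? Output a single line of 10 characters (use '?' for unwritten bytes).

Answer: cYRxxkCeps

Derivation:
Fragment 1: offset=7 data="Vvs" -> buffer=???????Vvs
Fragment 2: offset=5 data="kC" -> buffer=?????kCVvs
Fragment 3: offset=2 data="Rxx" -> buffer=??RxxkCVvs
Fragment 4: offset=7 data="ep" -> buffer=??RxxkCeps
Fragment 5: offset=0 data="cY" -> buffer=cYRxxkCeps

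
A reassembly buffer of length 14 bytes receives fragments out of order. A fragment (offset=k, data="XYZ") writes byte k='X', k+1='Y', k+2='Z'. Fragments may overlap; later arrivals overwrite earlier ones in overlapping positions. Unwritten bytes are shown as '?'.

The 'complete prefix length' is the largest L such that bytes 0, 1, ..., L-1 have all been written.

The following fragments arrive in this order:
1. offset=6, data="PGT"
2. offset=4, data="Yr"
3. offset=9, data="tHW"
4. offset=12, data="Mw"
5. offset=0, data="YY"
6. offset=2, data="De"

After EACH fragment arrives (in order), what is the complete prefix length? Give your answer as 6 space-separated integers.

Answer: 0 0 0 0 2 14

Derivation:
Fragment 1: offset=6 data="PGT" -> buffer=??????PGT????? -> prefix_len=0
Fragment 2: offset=4 data="Yr" -> buffer=????YrPGT????? -> prefix_len=0
Fragment 3: offset=9 data="tHW" -> buffer=????YrPGTtHW?? -> prefix_len=0
Fragment 4: offset=12 data="Mw" -> buffer=????YrPGTtHWMw -> prefix_len=0
Fragment 5: offset=0 data="YY" -> buffer=YY??YrPGTtHWMw -> prefix_len=2
Fragment 6: offset=2 data="De" -> buffer=YYDeYrPGTtHWMw -> prefix_len=14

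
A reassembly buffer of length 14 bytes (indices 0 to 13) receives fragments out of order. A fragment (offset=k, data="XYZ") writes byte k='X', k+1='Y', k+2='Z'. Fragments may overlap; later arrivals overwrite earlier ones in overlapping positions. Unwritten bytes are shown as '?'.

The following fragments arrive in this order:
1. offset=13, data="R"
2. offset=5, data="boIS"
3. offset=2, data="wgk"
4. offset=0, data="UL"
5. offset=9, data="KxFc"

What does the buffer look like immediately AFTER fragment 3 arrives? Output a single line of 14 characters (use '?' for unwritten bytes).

Fragment 1: offset=13 data="R" -> buffer=?????????????R
Fragment 2: offset=5 data="boIS" -> buffer=?????boIS????R
Fragment 3: offset=2 data="wgk" -> buffer=??wgkboIS????R

Answer: ??wgkboIS????R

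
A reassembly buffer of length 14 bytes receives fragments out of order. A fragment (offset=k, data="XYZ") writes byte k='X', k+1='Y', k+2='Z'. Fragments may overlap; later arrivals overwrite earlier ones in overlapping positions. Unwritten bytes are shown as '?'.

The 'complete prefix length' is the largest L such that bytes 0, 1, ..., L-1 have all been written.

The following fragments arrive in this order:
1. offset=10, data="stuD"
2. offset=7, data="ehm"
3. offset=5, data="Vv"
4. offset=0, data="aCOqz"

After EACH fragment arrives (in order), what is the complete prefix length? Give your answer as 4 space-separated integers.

Answer: 0 0 0 14

Derivation:
Fragment 1: offset=10 data="stuD" -> buffer=??????????stuD -> prefix_len=0
Fragment 2: offset=7 data="ehm" -> buffer=???????ehmstuD -> prefix_len=0
Fragment 3: offset=5 data="Vv" -> buffer=?????VvehmstuD -> prefix_len=0
Fragment 4: offset=0 data="aCOqz" -> buffer=aCOqzVvehmstuD -> prefix_len=14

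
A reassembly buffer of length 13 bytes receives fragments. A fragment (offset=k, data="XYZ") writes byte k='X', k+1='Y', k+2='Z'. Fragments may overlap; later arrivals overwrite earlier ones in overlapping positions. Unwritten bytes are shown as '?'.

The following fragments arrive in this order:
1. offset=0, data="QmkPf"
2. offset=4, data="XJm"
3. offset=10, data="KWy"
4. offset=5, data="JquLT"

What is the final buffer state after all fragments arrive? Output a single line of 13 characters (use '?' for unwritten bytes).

Fragment 1: offset=0 data="QmkPf" -> buffer=QmkPf????????
Fragment 2: offset=4 data="XJm" -> buffer=QmkPXJm??????
Fragment 3: offset=10 data="KWy" -> buffer=QmkPXJm???KWy
Fragment 4: offset=5 data="JquLT" -> buffer=QmkPXJquLTKWy

Answer: QmkPXJquLTKWy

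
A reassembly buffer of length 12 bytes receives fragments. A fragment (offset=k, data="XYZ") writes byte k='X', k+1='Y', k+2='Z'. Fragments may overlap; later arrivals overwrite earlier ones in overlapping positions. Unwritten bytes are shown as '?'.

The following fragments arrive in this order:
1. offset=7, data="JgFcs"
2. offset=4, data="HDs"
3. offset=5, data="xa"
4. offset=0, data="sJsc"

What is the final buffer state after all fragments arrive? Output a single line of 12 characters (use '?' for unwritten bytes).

Answer: sJscHxaJgFcs

Derivation:
Fragment 1: offset=7 data="JgFcs" -> buffer=???????JgFcs
Fragment 2: offset=4 data="HDs" -> buffer=????HDsJgFcs
Fragment 3: offset=5 data="xa" -> buffer=????HxaJgFcs
Fragment 4: offset=0 data="sJsc" -> buffer=sJscHxaJgFcs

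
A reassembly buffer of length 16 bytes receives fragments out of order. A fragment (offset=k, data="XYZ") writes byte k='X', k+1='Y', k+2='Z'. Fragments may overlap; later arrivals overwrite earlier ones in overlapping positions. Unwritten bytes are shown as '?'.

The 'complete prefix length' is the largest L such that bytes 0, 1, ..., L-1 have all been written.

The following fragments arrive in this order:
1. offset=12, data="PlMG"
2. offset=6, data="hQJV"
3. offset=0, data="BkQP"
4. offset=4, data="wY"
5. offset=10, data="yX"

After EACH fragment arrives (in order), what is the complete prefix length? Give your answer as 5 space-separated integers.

Answer: 0 0 4 10 16

Derivation:
Fragment 1: offset=12 data="PlMG" -> buffer=????????????PlMG -> prefix_len=0
Fragment 2: offset=6 data="hQJV" -> buffer=??????hQJV??PlMG -> prefix_len=0
Fragment 3: offset=0 data="BkQP" -> buffer=BkQP??hQJV??PlMG -> prefix_len=4
Fragment 4: offset=4 data="wY" -> buffer=BkQPwYhQJV??PlMG -> prefix_len=10
Fragment 5: offset=10 data="yX" -> buffer=BkQPwYhQJVyXPlMG -> prefix_len=16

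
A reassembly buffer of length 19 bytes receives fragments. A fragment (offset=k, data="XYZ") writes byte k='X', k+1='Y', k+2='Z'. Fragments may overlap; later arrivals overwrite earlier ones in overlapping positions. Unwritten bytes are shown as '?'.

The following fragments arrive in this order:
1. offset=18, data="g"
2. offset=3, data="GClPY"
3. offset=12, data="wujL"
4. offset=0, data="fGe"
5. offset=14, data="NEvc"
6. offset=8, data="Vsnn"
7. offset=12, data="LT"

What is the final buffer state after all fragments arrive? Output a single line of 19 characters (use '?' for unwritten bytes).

Fragment 1: offset=18 data="g" -> buffer=??????????????????g
Fragment 2: offset=3 data="GClPY" -> buffer=???GClPY??????????g
Fragment 3: offset=12 data="wujL" -> buffer=???GClPY????wujL??g
Fragment 4: offset=0 data="fGe" -> buffer=fGeGClPY????wujL??g
Fragment 5: offset=14 data="NEvc" -> buffer=fGeGClPY????wuNEvcg
Fragment 6: offset=8 data="Vsnn" -> buffer=fGeGClPYVsnnwuNEvcg
Fragment 7: offset=12 data="LT" -> buffer=fGeGClPYVsnnLTNEvcg

Answer: fGeGClPYVsnnLTNEvcg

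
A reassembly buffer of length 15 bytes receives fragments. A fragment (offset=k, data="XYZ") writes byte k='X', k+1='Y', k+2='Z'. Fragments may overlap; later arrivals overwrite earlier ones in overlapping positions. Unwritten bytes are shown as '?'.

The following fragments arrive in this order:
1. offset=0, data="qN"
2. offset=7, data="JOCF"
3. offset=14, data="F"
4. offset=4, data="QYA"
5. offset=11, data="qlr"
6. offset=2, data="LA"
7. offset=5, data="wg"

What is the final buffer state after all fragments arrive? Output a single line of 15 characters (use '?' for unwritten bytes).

Fragment 1: offset=0 data="qN" -> buffer=qN?????????????
Fragment 2: offset=7 data="JOCF" -> buffer=qN?????JOCF????
Fragment 3: offset=14 data="F" -> buffer=qN?????JOCF???F
Fragment 4: offset=4 data="QYA" -> buffer=qN??QYAJOCF???F
Fragment 5: offset=11 data="qlr" -> buffer=qN??QYAJOCFqlrF
Fragment 6: offset=2 data="LA" -> buffer=qNLAQYAJOCFqlrF
Fragment 7: offset=5 data="wg" -> buffer=qNLAQwgJOCFqlrF

Answer: qNLAQwgJOCFqlrF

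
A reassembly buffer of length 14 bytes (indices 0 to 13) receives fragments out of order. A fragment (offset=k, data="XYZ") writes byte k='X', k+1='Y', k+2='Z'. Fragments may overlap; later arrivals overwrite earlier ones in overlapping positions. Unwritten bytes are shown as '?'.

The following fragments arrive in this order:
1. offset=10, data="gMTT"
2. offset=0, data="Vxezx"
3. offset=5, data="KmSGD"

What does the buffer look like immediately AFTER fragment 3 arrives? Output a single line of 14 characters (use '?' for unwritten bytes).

Fragment 1: offset=10 data="gMTT" -> buffer=??????????gMTT
Fragment 2: offset=0 data="Vxezx" -> buffer=Vxezx?????gMTT
Fragment 3: offset=5 data="KmSGD" -> buffer=VxezxKmSGDgMTT

Answer: VxezxKmSGDgMTT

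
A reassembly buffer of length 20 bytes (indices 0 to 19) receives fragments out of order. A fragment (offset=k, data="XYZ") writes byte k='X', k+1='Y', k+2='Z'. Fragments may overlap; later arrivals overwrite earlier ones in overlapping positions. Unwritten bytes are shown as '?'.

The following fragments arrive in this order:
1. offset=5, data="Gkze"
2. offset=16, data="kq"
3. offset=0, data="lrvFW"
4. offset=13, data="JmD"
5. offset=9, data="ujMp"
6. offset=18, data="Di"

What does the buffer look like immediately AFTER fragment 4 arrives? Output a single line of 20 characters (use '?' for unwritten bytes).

Answer: lrvFWGkze????JmDkq??

Derivation:
Fragment 1: offset=5 data="Gkze" -> buffer=?????Gkze???????????
Fragment 2: offset=16 data="kq" -> buffer=?????Gkze???????kq??
Fragment 3: offset=0 data="lrvFW" -> buffer=lrvFWGkze???????kq??
Fragment 4: offset=13 data="JmD" -> buffer=lrvFWGkze????JmDkq??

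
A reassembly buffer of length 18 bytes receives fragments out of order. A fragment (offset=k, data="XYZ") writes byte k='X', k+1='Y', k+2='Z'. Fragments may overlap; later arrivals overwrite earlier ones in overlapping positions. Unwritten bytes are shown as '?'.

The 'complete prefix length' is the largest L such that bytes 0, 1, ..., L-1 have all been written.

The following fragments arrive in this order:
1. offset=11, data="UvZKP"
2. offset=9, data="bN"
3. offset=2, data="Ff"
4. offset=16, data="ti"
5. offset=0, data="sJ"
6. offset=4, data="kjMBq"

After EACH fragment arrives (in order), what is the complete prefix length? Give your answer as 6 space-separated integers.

Answer: 0 0 0 0 4 18

Derivation:
Fragment 1: offset=11 data="UvZKP" -> buffer=???????????UvZKP?? -> prefix_len=0
Fragment 2: offset=9 data="bN" -> buffer=?????????bNUvZKP?? -> prefix_len=0
Fragment 3: offset=2 data="Ff" -> buffer=??Ff?????bNUvZKP?? -> prefix_len=0
Fragment 4: offset=16 data="ti" -> buffer=??Ff?????bNUvZKPti -> prefix_len=0
Fragment 5: offset=0 data="sJ" -> buffer=sJFf?????bNUvZKPti -> prefix_len=4
Fragment 6: offset=4 data="kjMBq" -> buffer=sJFfkjMBqbNUvZKPti -> prefix_len=18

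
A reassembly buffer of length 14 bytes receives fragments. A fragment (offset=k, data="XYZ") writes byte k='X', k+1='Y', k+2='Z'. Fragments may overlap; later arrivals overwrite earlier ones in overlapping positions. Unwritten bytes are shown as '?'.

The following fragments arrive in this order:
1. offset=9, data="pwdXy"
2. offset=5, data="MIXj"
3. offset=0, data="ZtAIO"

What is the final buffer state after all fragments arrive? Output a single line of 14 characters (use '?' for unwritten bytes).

Fragment 1: offset=9 data="pwdXy" -> buffer=?????????pwdXy
Fragment 2: offset=5 data="MIXj" -> buffer=?????MIXjpwdXy
Fragment 3: offset=0 data="ZtAIO" -> buffer=ZtAIOMIXjpwdXy

Answer: ZtAIOMIXjpwdXy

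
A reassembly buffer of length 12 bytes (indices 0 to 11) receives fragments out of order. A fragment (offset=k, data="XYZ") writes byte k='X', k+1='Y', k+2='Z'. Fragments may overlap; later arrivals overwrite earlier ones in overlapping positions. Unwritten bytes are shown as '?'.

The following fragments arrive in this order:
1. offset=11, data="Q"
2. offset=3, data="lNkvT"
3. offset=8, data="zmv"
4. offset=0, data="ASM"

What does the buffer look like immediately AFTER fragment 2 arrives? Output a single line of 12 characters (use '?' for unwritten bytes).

Answer: ???lNkvT???Q

Derivation:
Fragment 1: offset=11 data="Q" -> buffer=???????????Q
Fragment 2: offset=3 data="lNkvT" -> buffer=???lNkvT???Q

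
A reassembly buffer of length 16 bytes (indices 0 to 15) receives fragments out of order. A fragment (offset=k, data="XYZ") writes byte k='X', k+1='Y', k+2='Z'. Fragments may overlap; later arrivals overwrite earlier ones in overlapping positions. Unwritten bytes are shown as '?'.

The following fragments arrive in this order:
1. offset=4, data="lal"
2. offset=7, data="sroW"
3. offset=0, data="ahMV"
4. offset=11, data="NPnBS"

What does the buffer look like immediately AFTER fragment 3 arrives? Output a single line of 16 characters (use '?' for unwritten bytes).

Answer: ahMVlalsroW?????

Derivation:
Fragment 1: offset=4 data="lal" -> buffer=????lal?????????
Fragment 2: offset=7 data="sroW" -> buffer=????lalsroW?????
Fragment 3: offset=0 data="ahMV" -> buffer=ahMVlalsroW?????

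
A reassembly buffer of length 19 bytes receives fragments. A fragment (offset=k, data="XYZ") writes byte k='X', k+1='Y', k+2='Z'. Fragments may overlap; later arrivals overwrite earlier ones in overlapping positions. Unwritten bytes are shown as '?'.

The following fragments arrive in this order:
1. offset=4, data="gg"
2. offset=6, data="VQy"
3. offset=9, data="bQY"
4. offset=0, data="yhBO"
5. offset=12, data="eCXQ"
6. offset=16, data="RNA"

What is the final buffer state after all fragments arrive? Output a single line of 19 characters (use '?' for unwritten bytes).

Answer: yhBOggVQybQYeCXQRNA

Derivation:
Fragment 1: offset=4 data="gg" -> buffer=????gg?????????????
Fragment 2: offset=6 data="VQy" -> buffer=????ggVQy??????????
Fragment 3: offset=9 data="bQY" -> buffer=????ggVQybQY???????
Fragment 4: offset=0 data="yhBO" -> buffer=yhBOggVQybQY???????
Fragment 5: offset=12 data="eCXQ" -> buffer=yhBOggVQybQYeCXQ???
Fragment 6: offset=16 data="RNA" -> buffer=yhBOggVQybQYeCXQRNA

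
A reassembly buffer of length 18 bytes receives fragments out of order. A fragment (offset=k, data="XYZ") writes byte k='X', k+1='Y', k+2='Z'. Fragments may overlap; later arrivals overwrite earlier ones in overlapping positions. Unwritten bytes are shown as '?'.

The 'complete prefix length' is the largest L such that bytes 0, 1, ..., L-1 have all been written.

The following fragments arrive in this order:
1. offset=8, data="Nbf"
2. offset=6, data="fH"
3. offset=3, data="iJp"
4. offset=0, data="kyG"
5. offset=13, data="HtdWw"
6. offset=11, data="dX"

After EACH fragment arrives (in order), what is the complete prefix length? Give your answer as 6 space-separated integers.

Fragment 1: offset=8 data="Nbf" -> buffer=????????Nbf??????? -> prefix_len=0
Fragment 2: offset=6 data="fH" -> buffer=??????fHNbf??????? -> prefix_len=0
Fragment 3: offset=3 data="iJp" -> buffer=???iJpfHNbf??????? -> prefix_len=0
Fragment 4: offset=0 data="kyG" -> buffer=kyGiJpfHNbf??????? -> prefix_len=11
Fragment 5: offset=13 data="HtdWw" -> buffer=kyGiJpfHNbf??HtdWw -> prefix_len=11
Fragment 6: offset=11 data="dX" -> buffer=kyGiJpfHNbfdXHtdWw -> prefix_len=18

Answer: 0 0 0 11 11 18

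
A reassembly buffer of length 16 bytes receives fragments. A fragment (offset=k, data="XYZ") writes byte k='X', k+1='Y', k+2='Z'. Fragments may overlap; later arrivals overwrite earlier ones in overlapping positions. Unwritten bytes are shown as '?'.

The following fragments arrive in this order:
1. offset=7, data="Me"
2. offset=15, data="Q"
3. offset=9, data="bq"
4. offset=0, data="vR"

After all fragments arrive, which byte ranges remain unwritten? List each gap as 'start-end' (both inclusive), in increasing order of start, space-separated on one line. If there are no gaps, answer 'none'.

Answer: 2-6 11-14

Derivation:
Fragment 1: offset=7 len=2
Fragment 2: offset=15 len=1
Fragment 3: offset=9 len=2
Fragment 4: offset=0 len=2
Gaps: 2-6 11-14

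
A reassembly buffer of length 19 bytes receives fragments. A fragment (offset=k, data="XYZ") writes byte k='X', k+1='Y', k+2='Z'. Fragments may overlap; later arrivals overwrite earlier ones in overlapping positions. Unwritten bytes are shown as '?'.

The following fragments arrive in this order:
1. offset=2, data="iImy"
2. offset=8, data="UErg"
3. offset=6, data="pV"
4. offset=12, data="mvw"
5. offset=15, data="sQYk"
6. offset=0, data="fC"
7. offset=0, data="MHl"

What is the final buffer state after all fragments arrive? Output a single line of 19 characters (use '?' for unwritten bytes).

Fragment 1: offset=2 data="iImy" -> buffer=??iImy?????????????
Fragment 2: offset=8 data="UErg" -> buffer=??iImy??UErg???????
Fragment 3: offset=6 data="pV" -> buffer=??iImypVUErg???????
Fragment 4: offset=12 data="mvw" -> buffer=??iImypVUErgmvw????
Fragment 5: offset=15 data="sQYk" -> buffer=??iImypVUErgmvwsQYk
Fragment 6: offset=0 data="fC" -> buffer=fCiImypVUErgmvwsQYk
Fragment 7: offset=0 data="MHl" -> buffer=MHlImypVUErgmvwsQYk

Answer: MHlImypVUErgmvwsQYk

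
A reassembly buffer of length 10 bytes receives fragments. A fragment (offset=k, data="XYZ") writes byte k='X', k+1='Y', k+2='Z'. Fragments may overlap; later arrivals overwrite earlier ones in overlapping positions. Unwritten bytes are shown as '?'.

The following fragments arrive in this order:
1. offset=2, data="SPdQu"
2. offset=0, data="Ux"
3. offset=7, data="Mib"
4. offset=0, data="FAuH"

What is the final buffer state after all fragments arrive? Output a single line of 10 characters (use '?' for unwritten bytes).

Fragment 1: offset=2 data="SPdQu" -> buffer=??SPdQu???
Fragment 2: offset=0 data="Ux" -> buffer=UxSPdQu???
Fragment 3: offset=7 data="Mib" -> buffer=UxSPdQuMib
Fragment 4: offset=0 data="FAuH" -> buffer=FAuHdQuMib

Answer: FAuHdQuMib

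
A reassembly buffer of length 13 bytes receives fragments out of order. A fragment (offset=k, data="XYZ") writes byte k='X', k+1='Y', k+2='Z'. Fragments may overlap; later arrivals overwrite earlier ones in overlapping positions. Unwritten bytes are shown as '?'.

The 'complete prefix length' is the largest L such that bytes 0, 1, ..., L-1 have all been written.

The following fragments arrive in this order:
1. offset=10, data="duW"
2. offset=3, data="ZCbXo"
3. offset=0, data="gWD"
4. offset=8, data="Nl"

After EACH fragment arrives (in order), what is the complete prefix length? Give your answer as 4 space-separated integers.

Fragment 1: offset=10 data="duW" -> buffer=??????????duW -> prefix_len=0
Fragment 2: offset=3 data="ZCbXo" -> buffer=???ZCbXo??duW -> prefix_len=0
Fragment 3: offset=0 data="gWD" -> buffer=gWDZCbXo??duW -> prefix_len=8
Fragment 4: offset=8 data="Nl" -> buffer=gWDZCbXoNlduW -> prefix_len=13

Answer: 0 0 8 13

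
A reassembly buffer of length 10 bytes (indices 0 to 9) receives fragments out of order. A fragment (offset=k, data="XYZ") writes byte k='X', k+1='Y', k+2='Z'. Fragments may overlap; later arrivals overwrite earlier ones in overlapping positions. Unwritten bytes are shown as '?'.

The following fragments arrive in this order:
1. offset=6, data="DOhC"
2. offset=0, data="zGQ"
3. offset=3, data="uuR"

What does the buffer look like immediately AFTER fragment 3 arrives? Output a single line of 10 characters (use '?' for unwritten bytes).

Answer: zGQuuRDOhC

Derivation:
Fragment 1: offset=6 data="DOhC" -> buffer=??????DOhC
Fragment 2: offset=0 data="zGQ" -> buffer=zGQ???DOhC
Fragment 3: offset=3 data="uuR" -> buffer=zGQuuRDOhC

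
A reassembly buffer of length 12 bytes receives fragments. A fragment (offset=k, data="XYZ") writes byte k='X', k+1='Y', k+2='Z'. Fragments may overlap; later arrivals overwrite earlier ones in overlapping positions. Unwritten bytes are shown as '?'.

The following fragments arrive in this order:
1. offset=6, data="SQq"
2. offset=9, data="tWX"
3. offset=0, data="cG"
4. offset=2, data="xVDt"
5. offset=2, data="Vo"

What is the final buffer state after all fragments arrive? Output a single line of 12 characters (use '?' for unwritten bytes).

Answer: cGVoDtSQqtWX

Derivation:
Fragment 1: offset=6 data="SQq" -> buffer=??????SQq???
Fragment 2: offset=9 data="tWX" -> buffer=??????SQqtWX
Fragment 3: offset=0 data="cG" -> buffer=cG????SQqtWX
Fragment 4: offset=2 data="xVDt" -> buffer=cGxVDtSQqtWX
Fragment 5: offset=2 data="Vo" -> buffer=cGVoDtSQqtWX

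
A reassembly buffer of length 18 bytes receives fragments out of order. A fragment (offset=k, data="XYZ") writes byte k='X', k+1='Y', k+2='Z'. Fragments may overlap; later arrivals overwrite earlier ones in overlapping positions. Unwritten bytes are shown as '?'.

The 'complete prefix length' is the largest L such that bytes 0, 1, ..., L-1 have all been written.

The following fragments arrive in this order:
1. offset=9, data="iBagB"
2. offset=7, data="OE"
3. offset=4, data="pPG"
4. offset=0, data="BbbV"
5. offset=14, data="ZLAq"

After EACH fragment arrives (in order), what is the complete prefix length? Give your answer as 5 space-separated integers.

Fragment 1: offset=9 data="iBagB" -> buffer=?????????iBagB???? -> prefix_len=0
Fragment 2: offset=7 data="OE" -> buffer=???????OEiBagB???? -> prefix_len=0
Fragment 3: offset=4 data="pPG" -> buffer=????pPGOEiBagB???? -> prefix_len=0
Fragment 4: offset=0 data="BbbV" -> buffer=BbbVpPGOEiBagB???? -> prefix_len=14
Fragment 5: offset=14 data="ZLAq" -> buffer=BbbVpPGOEiBagBZLAq -> prefix_len=18

Answer: 0 0 0 14 18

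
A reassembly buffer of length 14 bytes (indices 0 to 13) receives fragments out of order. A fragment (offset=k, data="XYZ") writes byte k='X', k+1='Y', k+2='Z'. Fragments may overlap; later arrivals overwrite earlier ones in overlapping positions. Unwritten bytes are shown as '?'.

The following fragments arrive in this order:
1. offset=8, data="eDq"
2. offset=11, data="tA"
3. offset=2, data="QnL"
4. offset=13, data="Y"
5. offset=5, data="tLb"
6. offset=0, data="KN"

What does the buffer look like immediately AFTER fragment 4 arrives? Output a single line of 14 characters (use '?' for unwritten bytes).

Fragment 1: offset=8 data="eDq" -> buffer=????????eDq???
Fragment 2: offset=11 data="tA" -> buffer=????????eDqtA?
Fragment 3: offset=2 data="QnL" -> buffer=??QnL???eDqtA?
Fragment 4: offset=13 data="Y" -> buffer=??QnL???eDqtAY

Answer: ??QnL???eDqtAY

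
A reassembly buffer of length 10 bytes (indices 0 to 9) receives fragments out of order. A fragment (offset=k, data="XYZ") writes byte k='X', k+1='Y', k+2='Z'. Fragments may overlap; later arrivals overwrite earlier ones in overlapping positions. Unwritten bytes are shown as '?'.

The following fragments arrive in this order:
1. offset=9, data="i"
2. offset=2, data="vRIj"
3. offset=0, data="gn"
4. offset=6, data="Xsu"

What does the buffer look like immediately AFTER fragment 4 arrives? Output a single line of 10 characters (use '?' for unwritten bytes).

Fragment 1: offset=9 data="i" -> buffer=?????????i
Fragment 2: offset=2 data="vRIj" -> buffer=??vRIj???i
Fragment 3: offset=0 data="gn" -> buffer=gnvRIj???i
Fragment 4: offset=6 data="Xsu" -> buffer=gnvRIjXsui

Answer: gnvRIjXsui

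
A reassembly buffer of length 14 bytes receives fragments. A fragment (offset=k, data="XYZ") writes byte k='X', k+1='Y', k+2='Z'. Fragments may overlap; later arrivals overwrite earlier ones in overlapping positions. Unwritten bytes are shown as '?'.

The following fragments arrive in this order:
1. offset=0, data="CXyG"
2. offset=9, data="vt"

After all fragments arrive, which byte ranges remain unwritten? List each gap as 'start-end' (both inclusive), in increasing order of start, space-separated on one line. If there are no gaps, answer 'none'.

Fragment 1: offset=0 len=4
Fragment 2: offset=9 len=2
Gaps: 4-8 11-13

Answer: 4-8 11-13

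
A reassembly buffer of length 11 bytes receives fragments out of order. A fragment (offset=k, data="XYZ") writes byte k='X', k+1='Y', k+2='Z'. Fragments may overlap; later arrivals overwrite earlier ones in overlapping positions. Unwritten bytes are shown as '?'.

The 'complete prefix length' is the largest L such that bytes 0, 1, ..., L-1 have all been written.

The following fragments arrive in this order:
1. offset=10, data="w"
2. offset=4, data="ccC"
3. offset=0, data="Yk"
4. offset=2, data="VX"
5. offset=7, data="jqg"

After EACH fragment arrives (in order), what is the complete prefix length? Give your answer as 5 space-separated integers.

Answer: 0 0 2 7 11

Derivation:
Fragment 1: offset=10 data="w" -> buffer=??????????w -> prefix_len=0
Fragment 2: offset=4 data="ccC" -> buffer=????ccC???w -> prefix_len=0
Fragment 3: offset=0 data="Yk" -> buffer=Yk??ccC???w -> prefix_len=2
Fragment 4: offset=2 data="VX" -> buffer=YkVXccC???w -> prefix_len=7
Fragment 5: offset=7 data="jqg" -> buffer=YkVXccCjqgw -> prefix_len=11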